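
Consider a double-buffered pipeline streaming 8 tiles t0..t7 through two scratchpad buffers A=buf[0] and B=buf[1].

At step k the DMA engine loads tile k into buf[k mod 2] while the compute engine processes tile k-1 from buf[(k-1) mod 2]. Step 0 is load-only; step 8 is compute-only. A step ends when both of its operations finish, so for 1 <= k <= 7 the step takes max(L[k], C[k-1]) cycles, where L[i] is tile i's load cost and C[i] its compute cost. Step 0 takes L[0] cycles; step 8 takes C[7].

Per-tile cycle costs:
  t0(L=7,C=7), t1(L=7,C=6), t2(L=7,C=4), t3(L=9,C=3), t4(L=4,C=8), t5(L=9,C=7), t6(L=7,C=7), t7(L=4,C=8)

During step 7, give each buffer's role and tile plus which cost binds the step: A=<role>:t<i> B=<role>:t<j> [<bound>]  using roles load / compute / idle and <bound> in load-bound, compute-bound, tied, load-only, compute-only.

step 7: A=compute:t6 B=load:t7 [compute-bound]

  0. 7=7c; end=7; A:t0 B:-
  1. max(7,7)=7c; end=14; A:t0 B:t1
  2. max(7,6)=7c; end=21; A:t2 B:t1
  3. max(9,4)=9c; end=30; A:t2 B:t3
  4. max(4,3)=4c; end=34; A:t4 B:t3
  5. max(9,8)=9c; end=43; A:t4 B:t5
  6. max(7,7)=7c; end=50; A:t6 B:t5
  7. max(4,7)=7c; end=57; A:t6 B:t7
  8. 8=8c; end=65; A:t6 B:t7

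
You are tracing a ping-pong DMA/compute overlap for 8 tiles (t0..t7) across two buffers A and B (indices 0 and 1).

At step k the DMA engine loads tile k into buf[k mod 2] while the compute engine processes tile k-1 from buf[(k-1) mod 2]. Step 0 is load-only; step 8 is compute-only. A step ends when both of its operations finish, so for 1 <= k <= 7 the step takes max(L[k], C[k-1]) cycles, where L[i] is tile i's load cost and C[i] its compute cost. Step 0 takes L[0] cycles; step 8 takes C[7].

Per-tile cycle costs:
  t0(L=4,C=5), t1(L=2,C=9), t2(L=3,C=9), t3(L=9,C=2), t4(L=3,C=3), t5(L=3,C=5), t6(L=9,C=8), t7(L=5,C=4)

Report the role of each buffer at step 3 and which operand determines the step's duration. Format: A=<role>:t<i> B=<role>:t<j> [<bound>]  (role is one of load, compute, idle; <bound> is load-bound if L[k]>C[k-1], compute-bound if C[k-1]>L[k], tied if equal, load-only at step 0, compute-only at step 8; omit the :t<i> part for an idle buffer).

step 3: A=compute:t2 B=load:t3 [tied]

step 0: L[0]=4 → dur=4, Σ=4 | A=load:t0 B=idle [load-only]
step 1: L[1]=2 C[0]=5 → dur=5, Σ=9 | A=compute:t0 B=load:t1 [compute-bound]
step 2: L[2]=3 C[1]=9 → dur=9, Σ=18 | A=load:t2 B=compute:t1 [compute-bound]
step 3: L[3]=9 C[2]=9 → dur=9, Σ=27 | A=compute:t2 B=load:t3 [tied]
step 4: L[4]=3 C[3]=2 → dur=3, Σ=30 | A=load:t4 B=compute:t3 [load-bound]
step 5: L[5]=3 C[4]=3 → dur=3, Σ=33 | A=compute:t4 B=load:t5 [tied]
step 6: L[6]=9 C[5]=5 → dur=9, Σ=42 | A=load:t6 B=compute:t5 [load-bound]
step 7: L[7]=5 C[6]=8 → dur=8, Σ=50 | A=compute:t6 B=load:t7 [compute-bound]
step 8: C[7]=4 → dur=4, Σ=54 | A=idle B=compute:t7 [compute-only]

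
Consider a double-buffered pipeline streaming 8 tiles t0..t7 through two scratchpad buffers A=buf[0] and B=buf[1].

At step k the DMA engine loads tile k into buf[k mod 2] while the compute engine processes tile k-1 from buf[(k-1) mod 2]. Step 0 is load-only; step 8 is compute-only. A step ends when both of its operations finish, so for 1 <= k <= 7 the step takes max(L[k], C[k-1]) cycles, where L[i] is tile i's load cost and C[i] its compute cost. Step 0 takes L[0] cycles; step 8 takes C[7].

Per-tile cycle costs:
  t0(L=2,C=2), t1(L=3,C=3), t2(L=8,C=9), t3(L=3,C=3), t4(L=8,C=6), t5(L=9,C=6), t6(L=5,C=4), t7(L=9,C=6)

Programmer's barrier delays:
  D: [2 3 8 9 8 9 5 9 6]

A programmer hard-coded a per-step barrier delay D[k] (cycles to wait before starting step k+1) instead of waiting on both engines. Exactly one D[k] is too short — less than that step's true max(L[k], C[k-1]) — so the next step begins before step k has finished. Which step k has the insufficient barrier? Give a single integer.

k=0 barrier L[0]=2→2c, D[0]=2 ok
k=1 barrier max(L[1]=3,C[0]=2)→3c, D[1]=3 ok
k=2 barrier max(L[2]=8,C[1]=3)→8c, D[2]=8 ok
k=3 barrier max(L[3]=3,C[2]=9)→9c, D[3]=9 ok
k=4 barrier max(L[4]=8,C[3]=3)→8c, D[4]=8 ok
k=5 barrier max(L[5]=9,C[4]=6)→9c, D[5]=9 ok
k=6 barrier max(L[6]=5,C[5]=6)→6c, D[6]=5 SHORT
k=7 barrier max(L[7]=9,C[6]=4)→9c, D[7]=9 ok
k=8 barrier C[7]=6→6c, D[8]=6 ok

hazard at step 6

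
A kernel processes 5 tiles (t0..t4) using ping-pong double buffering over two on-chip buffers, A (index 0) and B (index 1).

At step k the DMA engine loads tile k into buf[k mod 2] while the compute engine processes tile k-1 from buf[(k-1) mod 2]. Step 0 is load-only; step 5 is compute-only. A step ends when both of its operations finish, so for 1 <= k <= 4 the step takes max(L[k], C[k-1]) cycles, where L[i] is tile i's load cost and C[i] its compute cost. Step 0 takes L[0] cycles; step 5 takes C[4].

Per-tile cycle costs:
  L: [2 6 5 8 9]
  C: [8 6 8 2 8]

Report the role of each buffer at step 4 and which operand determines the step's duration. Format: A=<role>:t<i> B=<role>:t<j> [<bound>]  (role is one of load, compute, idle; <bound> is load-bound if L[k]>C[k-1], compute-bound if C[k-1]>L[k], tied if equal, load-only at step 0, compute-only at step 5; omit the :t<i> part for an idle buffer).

step 4: A=load:t4 B=compute:t3 [load-bound]

[0] DMA t0→A (2c) ∥ CU idle ⇒ 2c, clock 2
[1] DMA t1→B (6c) ∥ CU A:t0 (8c) ⇒ 8c, clock 10
[2] DMA t2→A (5c) ∥ CU B:t1 (6c) ⇒ 6c, clock 16
[3] DMA t3→B (8c) ∥ CU A:t2 (8c) ⇒ 8c, clock 24
[4] DMA t4→A (9c) ∥ CU B:t3 (2c) ⇒ 9c, clock 33
[5] DMA idle ∥ CU A:t4 (8c) ⇒ 8c, clock 41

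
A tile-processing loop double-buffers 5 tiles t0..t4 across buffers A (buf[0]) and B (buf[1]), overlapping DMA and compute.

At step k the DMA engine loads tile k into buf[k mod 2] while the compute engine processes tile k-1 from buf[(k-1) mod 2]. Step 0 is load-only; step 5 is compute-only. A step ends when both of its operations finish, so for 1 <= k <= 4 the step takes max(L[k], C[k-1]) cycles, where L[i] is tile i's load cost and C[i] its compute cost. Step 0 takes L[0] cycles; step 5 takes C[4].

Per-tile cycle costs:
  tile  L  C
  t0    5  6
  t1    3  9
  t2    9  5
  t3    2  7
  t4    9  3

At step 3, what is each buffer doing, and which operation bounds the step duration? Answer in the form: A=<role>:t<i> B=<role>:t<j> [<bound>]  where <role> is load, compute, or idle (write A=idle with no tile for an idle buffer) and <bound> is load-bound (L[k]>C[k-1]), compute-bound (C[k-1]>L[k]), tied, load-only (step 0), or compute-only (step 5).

step 0: L[0]=5 → dur=5, Σ=5 | A=load:t0 B=idle [load-only]
step 1: L[1]=3 C[0]=6 → dur=6, Σ=11 | A=compute:t0 B=load:t1 [compute-bound]
step 2: L[2]=9 C[1]=9 → dur=9, Σ=20 | A=load:t2 B=compute:t1 [tied]
step 3: L[3]=2 C[2]=5 → dur=5, Σ=25 | A=compute:t2 B=load:t3 [compute-bound]
step 4: L[4]=9 C[3]=7 → dur=9, Σ=34 | A=load:t4 B=compute:t3 [load-bound]
step 5: C[4]=3 → dur=3, Σ=37 | A=compute:t4 B=idle [compute-only]

step 3: A=compute:t2 B=load:t3 [compute-bound]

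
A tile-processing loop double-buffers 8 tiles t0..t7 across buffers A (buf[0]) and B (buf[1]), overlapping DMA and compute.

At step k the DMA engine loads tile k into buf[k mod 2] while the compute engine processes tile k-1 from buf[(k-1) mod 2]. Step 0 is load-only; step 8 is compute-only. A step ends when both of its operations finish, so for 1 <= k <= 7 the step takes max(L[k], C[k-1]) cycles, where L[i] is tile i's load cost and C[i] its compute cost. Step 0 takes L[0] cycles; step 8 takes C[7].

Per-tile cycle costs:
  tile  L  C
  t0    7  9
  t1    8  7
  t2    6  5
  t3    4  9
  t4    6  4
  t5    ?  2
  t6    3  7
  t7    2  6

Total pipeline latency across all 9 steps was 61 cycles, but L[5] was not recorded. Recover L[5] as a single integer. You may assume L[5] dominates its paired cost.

step 0 → dur = L[0]=7 = 7
step 1 → dur = max(L[1]=8, C[0]=9) = 9
step 2 → dur = max(L[2]=6, C[1]=7) = 7
step 3 → dur = max(L[3]=4, C[2]=5) = 5
step 4 → dur = max(L[4]=6, C[3]=9) = 9
step 5 → dur = max(L[5]=?, C[4]=4) = L[5]  (unknown; binding)
step 6 → dur = max(L[6]=3, C[5]=2) = 3
step 7 → dur = max(L[7]=2, C[6]=7) = 7
step 8 → dur = C[7]=6 = 6
sum of known step durations = 53
dur[5] = total - known = 61 - 53 = 8
L[5] is the binding max in step 5, so L[5] = dur[5] = 8

L[5] = 8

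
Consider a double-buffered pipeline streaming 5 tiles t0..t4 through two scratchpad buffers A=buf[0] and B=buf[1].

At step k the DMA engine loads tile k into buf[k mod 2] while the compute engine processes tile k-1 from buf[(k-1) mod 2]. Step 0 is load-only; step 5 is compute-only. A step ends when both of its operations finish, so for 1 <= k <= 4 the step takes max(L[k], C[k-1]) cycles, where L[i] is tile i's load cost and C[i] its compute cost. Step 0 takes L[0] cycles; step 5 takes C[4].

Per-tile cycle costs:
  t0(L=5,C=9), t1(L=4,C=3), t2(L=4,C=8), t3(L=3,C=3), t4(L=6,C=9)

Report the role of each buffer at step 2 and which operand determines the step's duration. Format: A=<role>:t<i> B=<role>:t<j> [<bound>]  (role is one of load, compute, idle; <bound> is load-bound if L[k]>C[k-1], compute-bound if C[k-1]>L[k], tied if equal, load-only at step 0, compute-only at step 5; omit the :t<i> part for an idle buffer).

k=0 load=t0/5c comp=- wait=5 total=5
k=1 load=t1/4c comp=t0/9c wait=9 total=14
k=2 load=t2/4c comp=t1/3c wait=4 total=18
k=3 load=t3/3c comp=t2/8c wait=8 total=26
k=4 load=t4/6c comp=t3/3c wait=6 total=32
k=5 load=- comp=t4/9c wait=9 total=41

step 2: A=load:t2 B=compute:t1 [load-bound]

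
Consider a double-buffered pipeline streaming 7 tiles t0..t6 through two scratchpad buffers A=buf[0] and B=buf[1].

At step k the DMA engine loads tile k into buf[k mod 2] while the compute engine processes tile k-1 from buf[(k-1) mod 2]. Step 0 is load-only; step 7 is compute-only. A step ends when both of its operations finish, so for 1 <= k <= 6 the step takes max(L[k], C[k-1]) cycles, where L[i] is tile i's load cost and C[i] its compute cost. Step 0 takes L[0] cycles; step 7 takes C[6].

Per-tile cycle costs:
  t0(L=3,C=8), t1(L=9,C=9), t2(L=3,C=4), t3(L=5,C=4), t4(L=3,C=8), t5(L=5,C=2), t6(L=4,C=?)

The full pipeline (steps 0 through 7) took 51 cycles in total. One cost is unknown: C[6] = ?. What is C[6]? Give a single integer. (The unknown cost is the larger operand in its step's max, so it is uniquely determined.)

step 0 | dur = L[0]=3 = 3
step 1 | dur = max(L[1]=9, C[0]=8) = 9
step 2 | dur = max(L[2]=3, C[1]=9) = 9
step 3 | dur = max(L[3]=5, C[2]=4) = 5
step 4 | dur = max(L[4]=3, C[3]=4) = 4
step 5 | dur = max(L[5]=5, C[4]=8) = 8
step 6 | dur = max(L[6]=4, C[5]=2) = 4
step 7 | dur = C[6]=? = C[6]  (unknown; binding)
sum of known step durations = 42
dur[7] = total - known = 51 - 42 = 9
C[6] is the binding max in step 7, so C[6] = dur[7] = 9

C[6] = 9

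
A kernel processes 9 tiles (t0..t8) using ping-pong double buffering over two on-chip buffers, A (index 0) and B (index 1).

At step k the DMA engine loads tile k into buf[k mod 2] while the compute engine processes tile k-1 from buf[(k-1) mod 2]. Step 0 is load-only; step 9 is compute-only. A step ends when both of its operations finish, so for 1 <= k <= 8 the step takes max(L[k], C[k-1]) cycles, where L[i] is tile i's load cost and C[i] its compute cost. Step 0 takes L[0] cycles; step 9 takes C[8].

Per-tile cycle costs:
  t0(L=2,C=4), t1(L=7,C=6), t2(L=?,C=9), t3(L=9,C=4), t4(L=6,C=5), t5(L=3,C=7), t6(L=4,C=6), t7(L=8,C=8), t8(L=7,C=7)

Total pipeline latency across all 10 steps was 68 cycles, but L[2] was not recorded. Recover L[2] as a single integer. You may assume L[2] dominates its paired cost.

L[2] = 9

step 0: dur = L[0]=2 = 2
step 1: dur = max(L[1]=7, C[0]=4) = 7
step 2: dur = max(L[2]=?, C[1]=6) = L[2]  (unknown; binding)
step 3: dur = max(L[3]=9, C[2]=9) = 9
step 4: dur = max(L[4]=6, C[3]=4) = 6
step 5: dur = max(L[5]=3, C[4]=5) = 5
step 6: dur = max(L[6]=4, C[5]=7) = 7
step 7: dur = max(L[7]=8, C[6]=6) = 8
step 8: dur = max(L[8]=7, C[7]=8) = 8
step 9: dur = C[8]=7 = 7
sum of known step durations = 59
dur[2] = total - known = 68 - 59 = 9
L[2] is the binding max in step 2, so L[2] = dur[2] = 9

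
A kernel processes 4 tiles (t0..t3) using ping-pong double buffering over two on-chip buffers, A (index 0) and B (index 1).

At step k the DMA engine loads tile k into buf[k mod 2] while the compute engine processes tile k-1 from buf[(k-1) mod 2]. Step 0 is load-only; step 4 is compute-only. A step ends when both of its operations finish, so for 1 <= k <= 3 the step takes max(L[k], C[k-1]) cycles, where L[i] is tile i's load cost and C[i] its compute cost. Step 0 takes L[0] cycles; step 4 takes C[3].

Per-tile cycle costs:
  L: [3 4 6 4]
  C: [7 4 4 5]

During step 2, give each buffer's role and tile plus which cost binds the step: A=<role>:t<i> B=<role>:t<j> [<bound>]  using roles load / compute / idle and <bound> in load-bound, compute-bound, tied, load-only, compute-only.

step 2: A=load:t2 B=compute:t1 [load-bound]

k=0 load=t0/3c comp=- wait=3 total=3
k=1 load=t1/4c comp=t0/7c wait=7 total=10
k=2 load=t2/6c comp=t1/4c wait=6 total=16
k=3 load=t3/4c comp=t2/4c wait=4 total=20
k=4 load=- comp=t3/5c wait=5 total=25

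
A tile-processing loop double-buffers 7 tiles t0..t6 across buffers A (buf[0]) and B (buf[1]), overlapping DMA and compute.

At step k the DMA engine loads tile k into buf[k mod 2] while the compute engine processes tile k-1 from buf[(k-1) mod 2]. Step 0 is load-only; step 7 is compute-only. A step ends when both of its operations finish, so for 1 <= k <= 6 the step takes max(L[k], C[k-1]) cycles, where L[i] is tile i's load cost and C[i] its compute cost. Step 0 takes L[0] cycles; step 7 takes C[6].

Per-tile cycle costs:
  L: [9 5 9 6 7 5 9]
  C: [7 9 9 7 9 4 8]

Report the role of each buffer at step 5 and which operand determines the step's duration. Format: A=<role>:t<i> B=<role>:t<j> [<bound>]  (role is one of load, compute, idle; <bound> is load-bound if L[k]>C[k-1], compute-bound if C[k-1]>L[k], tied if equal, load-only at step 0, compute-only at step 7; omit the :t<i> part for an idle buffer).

step 5: A=compute:t4 B=load:t5 [compute-bound]

[0] DMA t0→A (9c) ∥ CU idle ⇒ 9c, clock 9
[1] DMA t1→B (5c) ∥ CU A:t0 (7c) ⇒ 7c, clock 16
[2] DMA t2→A (9c) ∥ CU B:t1 (9c) ⇒ 9c, clock 25
[3] DMA t3→B (6c) ∥ CU A:t2 (9c) ⇒ 9c, clock 34
[4] DMA t4→A (7c) ∥ CU B:t3 (7c) ⇒ 7c, clock 41
[5] DMA t5→B (5c) ∥ CU A:t4 (9c) ⇒ 9c, clock 50
[6] DMA t6→A (9c) ∥ CU B:t5 (4c) ⇒ 9c, clock 59
[7] DMA idle ∥ CU A:t6 (8c) ⇒ 8c, clock 67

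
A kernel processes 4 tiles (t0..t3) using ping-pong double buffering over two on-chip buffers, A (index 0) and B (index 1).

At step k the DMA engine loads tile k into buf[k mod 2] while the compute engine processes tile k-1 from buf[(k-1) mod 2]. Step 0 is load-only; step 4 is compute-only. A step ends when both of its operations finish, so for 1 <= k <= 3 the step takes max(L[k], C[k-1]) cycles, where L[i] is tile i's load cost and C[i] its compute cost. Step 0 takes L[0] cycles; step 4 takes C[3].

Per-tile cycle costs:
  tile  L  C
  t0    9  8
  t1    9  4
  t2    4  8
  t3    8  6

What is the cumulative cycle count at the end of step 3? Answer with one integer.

[0] DMA t0→A (9c) ∥ CU idle ⇒ 9c, clock 9
[1] DMA t1→B (9c) ∥ CU A:t0 (8c) ⇒ 9c, clock 18
[2] DMA t2→A (4c) ∥ CU B:t1 (4c) ⇒ 4c, clock 22
[3] DMA t3→B (8c) ∥ CU A:t2 (8c) ⇒ 8c, clock 30
[4] DMA idle ∥ CU B:t3 (6c) ⇒ 6c, clock 36

end_cycle[3] = 30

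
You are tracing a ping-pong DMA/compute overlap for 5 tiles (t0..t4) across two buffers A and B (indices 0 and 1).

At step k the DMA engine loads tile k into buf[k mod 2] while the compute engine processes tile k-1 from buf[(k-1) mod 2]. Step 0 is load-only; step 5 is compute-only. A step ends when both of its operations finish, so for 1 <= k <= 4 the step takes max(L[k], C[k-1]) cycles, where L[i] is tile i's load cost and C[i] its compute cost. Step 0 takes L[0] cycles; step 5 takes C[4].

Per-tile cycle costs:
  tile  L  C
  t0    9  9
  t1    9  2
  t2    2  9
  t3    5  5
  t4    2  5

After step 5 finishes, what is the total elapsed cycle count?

  0. 9=9c; end=9; A:t0 B:-
  1. max(9,9)=9c; end=18; A:t0 B:t1
  2. max(2,2)=2c; end=20; A:t2 B:t1
  3. max(5,9)=9c; end=29; A:t2 B:t3
  4. max(2,5)=5c; end=34; A:t4 B:t3
  5. 5=5c; end=39; A:t4 B:t3

end_cycle[5] = 39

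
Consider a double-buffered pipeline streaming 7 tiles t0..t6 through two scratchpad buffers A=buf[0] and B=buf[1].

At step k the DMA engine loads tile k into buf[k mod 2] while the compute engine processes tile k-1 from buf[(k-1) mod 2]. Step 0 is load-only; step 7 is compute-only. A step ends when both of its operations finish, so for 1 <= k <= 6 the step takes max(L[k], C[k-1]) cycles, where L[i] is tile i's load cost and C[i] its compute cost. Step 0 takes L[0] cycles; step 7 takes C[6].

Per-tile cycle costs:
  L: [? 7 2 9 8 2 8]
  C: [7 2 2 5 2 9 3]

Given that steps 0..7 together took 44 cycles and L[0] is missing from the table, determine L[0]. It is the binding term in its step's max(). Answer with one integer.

L[0] = 4

step 0 | dur = L[0]=? = L[0]  (unknown; binding)
step 1 | dur = max(L[1]=7, C[0]=7) = 7
step 2 | dur = max(L[2]=2, C[1]=2) = 2
step 3 | dur = max(L[3]=9, C[2]=2) = 9
step 4 | dur = max(L[4]=8, C[3]=5) = 8
step 5 | dur = max(L[5]=2, C[4]=2) = 2
step 6 | dur = max(L[6]=8, C[5]=9) = 9
step 7 | dur = C[6]=3 = 3
sum of known step durations = 40
dur[0] = total - known = 44 - 40 = 4
L[0] is the binding max in step 0, so L[0] = dur[0] = 4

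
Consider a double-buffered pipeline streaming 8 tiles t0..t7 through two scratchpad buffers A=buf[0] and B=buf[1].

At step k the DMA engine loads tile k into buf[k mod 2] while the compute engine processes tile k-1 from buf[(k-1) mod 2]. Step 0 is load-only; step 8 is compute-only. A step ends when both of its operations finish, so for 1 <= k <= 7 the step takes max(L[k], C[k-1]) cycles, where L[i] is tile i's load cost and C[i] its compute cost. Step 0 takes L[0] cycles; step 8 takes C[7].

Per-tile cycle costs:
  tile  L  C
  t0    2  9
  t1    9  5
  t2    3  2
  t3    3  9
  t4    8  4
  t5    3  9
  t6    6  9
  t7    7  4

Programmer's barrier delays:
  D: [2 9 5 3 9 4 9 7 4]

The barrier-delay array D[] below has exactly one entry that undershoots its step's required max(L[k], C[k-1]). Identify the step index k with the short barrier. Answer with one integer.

hazard at step 7

k=0 barrier L[0]=2→2c, D[0]=2 ok
k=1 barrier max(L[1]=9,C[0]=9)→9c, D[1]=9 ok
k=2 barrier max(L[2]=3,C[1]=5)→5c, D[2]=5 ok
k=3 barrier max(L[3]=3,C[2]=2)→3c, D[3]=3 ok
k=4 barrier max(L[4]=8,C[3]=9)→9c, D[4]=9 ok
k=5 barrier max(L[5]=3,C[4]=4)→4c, D[5]=4 ok
k=6 barrier max(L[6]=6,C[5]=9)→9c, D[6]=9 ok
k=7 barrier max(L[7]=7,C[6]=9)→9c, D[7]=7 SHORT
k=8 barrier C[7]=4→4c, D[8]=4 ok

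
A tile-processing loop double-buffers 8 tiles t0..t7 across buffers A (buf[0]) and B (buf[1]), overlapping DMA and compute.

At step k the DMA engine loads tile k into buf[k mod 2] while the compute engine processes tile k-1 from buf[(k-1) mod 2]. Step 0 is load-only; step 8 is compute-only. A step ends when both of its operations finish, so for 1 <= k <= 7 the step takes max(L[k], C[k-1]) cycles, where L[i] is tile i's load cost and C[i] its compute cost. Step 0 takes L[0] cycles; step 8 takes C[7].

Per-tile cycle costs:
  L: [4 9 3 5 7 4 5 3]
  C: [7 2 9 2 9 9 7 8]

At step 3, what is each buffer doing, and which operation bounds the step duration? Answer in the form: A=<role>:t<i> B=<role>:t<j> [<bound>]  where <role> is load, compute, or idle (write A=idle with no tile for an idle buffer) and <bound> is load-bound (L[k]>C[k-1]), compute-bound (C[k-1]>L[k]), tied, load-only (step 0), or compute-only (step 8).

step 0: L[0]=4 → dur=4, Σ=4 | A=load:t0 B=idle [load-only]
step 1: L[1]=9 C[0]=7 → dur=9, Σ=13 | A=compute:t0 B=load:t1 [load-bound]
step 2: L[2]=3 C[1]=2 → dur=3, Σ=16 | A=load:t2 B=compute:t1 [load-bound]
step 3: L[3]=5 C[2]=9 → dur=9, Σ=25 | A=compute:t2 B=load:t3 [compute-bound]
step 4: L[4]=7 C[3]=2 → dur=7, Σ=32 | A=load:t4 B=compute:t3 [load-bound]
step 5: L[5]=4 C[4]=9 → dur=9, Σ=41 | A=compute:t4 B=load:t5 [compute-bound]
step 6: L[6]=5 C[5]=9 → dur=9, Σ=50 | A=load:t6 B=compute:t5 [compute-bound]
step 7: L[7]=3 C[6]=7 → dur=7, Σ=57 | A=compute:t6 B=load:t7 [compute-bound]
step 8: C[7]=8 → dur=8, Σ=65 | A=idle B=compute:t7 [compute-only]

step 3: A=compute:t2 B=load:t3 [compute-bound]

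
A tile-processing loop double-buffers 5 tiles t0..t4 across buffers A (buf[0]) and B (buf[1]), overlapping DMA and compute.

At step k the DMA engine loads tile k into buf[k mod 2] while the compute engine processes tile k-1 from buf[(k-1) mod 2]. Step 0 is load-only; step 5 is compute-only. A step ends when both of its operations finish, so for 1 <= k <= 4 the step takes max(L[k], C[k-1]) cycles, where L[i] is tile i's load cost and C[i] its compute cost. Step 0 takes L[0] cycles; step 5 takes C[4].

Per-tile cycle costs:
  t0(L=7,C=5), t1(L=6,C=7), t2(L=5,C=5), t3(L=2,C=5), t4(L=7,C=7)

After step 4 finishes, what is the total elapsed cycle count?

step 0: L[0]=7 → dur=7, Σ=7 | A=load:t0 B=idle [load-only]
step 1: L[1]=6 C[0]=5 → dur=6, Σ=13 | A=compute:t0 B=load:t1 [load-bound]
step 2: L[2]=5 C[1]=7 → dur=7, Σ=20 | A=load:t2 B=compute:t1 [compute-bound]
step 3: L[3]=2 C[2]=5 → dur=5, Σ=25 | A=compute:t2 B=load:t3 [compute-bound]
step 4: L[4]=7 C[3]=5 → dur=7, Σ=32 | A=load:t4 B=compute:t3 [load-bound]
step 5: C[4]=7 → dur=7, Σ=39 | A=compute:t4 B=idle [compute-only]

end_cycle[4] = 32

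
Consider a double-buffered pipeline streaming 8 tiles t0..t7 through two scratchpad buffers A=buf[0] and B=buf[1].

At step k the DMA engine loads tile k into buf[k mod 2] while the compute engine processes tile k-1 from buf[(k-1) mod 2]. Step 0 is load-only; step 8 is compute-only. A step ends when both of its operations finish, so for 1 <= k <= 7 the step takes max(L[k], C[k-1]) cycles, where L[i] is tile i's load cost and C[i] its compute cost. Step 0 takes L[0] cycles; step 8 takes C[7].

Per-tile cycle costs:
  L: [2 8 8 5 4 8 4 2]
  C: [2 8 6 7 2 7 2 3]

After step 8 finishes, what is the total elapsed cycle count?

[0] DMA t0→A (2c) ∥ CU idle ⇒ 2c, clock 2
[1] DMA t1→B (8c) ∥ CU A:t0 (2c) ⇒ 8c, clock 10
[2] DMA t2→A (8c) ∥ CU B:t1 (8c) ⇒ 8c, clock 18
[3] DMA t3→B (5c) ∥ CU A:t2 (6c) ⇒ 6c, clock 24
[4] DMA t4→A (4c) ∥ CU B:t3 (7c) ⇒ 7c, clock 31
[5] DMA t5→B (8c) ∥ CU A:t4 (2c) ⇒ 8c, clock 39
[6] DMA t6→A (4c) ∥ CU B:t5 (7c) ⇒ 7c, clock 46
[7] DMA t7→B (2c) ∥ CU A:t6 (2c) ⇒ 2c, clock 48
[8] DMA idle ∥ CU B:t7 (3c) ⇒ 3c, clock 51

end_cycle[8] = 51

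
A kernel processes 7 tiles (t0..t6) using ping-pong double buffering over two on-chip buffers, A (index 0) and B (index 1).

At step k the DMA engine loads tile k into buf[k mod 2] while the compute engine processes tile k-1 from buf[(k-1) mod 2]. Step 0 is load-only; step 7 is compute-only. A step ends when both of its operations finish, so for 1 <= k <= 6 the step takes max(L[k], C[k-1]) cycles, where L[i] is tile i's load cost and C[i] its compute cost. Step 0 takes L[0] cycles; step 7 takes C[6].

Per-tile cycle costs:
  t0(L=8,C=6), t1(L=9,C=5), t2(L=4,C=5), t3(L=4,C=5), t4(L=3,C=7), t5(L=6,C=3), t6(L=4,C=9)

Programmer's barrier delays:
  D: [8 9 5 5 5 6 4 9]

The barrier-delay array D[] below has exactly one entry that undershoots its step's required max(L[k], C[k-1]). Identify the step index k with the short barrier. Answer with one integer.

k=0 barrier L[0]=8→8c, D[0]=8 ok
k=1 barrier max(L[1]=9,C[0]=6)→9c, D[1]=9 ok
k=2 barrier max(L[2]=4,C[1]=5)→5c, D[2]=5 ok
k=3 barrier max(L[3]=4,C[2]=5)→5c, D[3]=5 ok
k=4 barrier max(L[4]=3,C[3]=5)→5c, D[4]=5 ok
k=5 barrier max(L[5]=6,C[4]=7)→7c, D[5]=6 SHORT
k=6 barrier max(L[6]=4,C[5]=3)→4c, D[6]=4 ok
k=7 barrier C[6]=9→9c, D[7]=9 ok

hazard at step 5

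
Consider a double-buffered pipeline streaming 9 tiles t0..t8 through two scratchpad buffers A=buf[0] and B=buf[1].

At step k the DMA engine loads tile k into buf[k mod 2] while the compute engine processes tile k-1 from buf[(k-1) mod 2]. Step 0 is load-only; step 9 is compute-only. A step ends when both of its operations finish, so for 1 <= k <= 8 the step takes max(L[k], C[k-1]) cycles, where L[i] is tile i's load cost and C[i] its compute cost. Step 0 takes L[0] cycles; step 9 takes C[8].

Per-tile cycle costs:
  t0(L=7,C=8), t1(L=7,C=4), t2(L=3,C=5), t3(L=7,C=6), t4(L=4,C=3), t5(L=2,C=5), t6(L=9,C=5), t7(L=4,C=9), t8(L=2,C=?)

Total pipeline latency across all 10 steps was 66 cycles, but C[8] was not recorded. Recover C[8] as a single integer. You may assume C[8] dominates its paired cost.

step 0 = dur = L[0]=7 = 7
step 1 = dur = max(L[1]=7, C[0]=8) = 8
step 2 = dur = max(L[2]=3, C[1]=4) = 4
step 3 = dur = max(L[3]=7, C[2]=5) = 7
step 4 = dur = max(L[4]=4, C[3]=6) = 6
step 5 = dur = max(L[5]=2, C[4]=3) = 3
step 6 = dur = max(L[6]=9, C[5]=5) = 9
step 7 = dur = max(L[7]=4, C[6]=5) = 5
step 8 = dur = max(L[8]=2, C[7]=9) = 9
step 9 = dur = C[8]=? = C[8]  (unknown; binding)
sum of known step durations = 58
dur[9] = total - known = 66 - 58 = 8
C[8] is the binding max in step 9, so C[8] = dur[9] = 8

C[8] = 8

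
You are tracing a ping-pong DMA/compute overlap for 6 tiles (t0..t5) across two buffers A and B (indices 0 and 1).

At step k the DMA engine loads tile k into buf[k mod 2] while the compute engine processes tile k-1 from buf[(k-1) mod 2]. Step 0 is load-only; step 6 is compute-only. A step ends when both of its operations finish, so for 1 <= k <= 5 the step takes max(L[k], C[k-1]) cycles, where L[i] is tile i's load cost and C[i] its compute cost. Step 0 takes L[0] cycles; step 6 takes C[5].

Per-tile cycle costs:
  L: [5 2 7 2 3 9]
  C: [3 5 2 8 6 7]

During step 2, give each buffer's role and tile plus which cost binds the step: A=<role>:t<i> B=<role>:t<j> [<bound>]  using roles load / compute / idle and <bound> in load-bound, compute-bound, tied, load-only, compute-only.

  0. 5=5c; end=5; A:t0 B:-
  1. max(2,3)=3c; end=8; A:t0 B:t1
  2. max(7,5)=7c; end=15; A:t2 B:t1
  3. max(2,2)=2c; end=17; A:t2 B:t3
  4. max(3,8)=8c; end=25; A:t4 B:t3
  5. max(9,6)=9c; end=34; A:t4 B:t5
  6. 7=7c; end=41; A:t4 B:t5

step 2: A=load:t2 B=compute:t1 [load-bound]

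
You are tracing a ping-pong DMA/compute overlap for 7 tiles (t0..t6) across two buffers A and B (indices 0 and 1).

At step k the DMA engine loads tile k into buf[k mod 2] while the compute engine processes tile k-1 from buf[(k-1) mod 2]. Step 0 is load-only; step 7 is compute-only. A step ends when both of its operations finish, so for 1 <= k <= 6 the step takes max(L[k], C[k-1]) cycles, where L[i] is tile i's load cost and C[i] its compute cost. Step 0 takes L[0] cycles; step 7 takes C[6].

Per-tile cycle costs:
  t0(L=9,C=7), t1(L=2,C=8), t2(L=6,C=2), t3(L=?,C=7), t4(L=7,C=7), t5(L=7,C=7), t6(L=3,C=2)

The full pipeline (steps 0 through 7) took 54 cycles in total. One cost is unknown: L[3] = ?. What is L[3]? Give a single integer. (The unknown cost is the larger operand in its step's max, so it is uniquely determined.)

step 0 = dur = L[0]=9 = 9
step 1 = dur = max(L[1]=2, C[0]=7) = 7
step 2 = dur = max(L[2]=6, C[1]=8) = 8
step 3 = dur = max(L[3]=?, C[2]=2) = L[3]  (unknown; binding)
step 4 = dur = max(L[4]=7, C[3]=7) = 7
step 5 = dur = max(L[5]=7, C[4]=7) = 7
step 6 = dur = max(L[6]=3, C[5]=7) = 7
step 7 = dur = C[6]=2 = 2
sum of known step durations = 47
dur[3] = total - known = 54 - 47 = 7
L[3] is the binding max in step 3, so L[3] = dur[3] = 7

L[3] = 7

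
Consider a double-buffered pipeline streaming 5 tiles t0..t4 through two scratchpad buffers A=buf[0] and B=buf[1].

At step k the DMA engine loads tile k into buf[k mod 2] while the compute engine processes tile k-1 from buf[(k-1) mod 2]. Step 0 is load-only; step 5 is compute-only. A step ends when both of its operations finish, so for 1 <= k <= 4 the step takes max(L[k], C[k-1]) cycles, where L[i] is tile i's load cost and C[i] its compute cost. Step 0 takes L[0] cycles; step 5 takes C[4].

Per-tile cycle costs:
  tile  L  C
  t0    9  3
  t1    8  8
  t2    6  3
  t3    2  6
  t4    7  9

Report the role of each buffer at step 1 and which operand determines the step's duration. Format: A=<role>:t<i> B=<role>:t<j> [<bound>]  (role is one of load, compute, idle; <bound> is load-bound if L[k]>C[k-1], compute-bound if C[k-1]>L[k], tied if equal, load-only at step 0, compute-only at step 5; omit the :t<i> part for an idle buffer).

step 0: L[0]=9 → dur=9, Σ=9 | A=load:t0 B=idle [load-only]
step 1: L[1]=8 C[0]=3 → dur=8, Σ=17 | A=compute:t0 B=load:t1 [load-bound]
step 2: L[2]=6 C[1]=8 → dur=8, Σ=25 | A=load:t2 B=compute:t1 [compute-bound]
step 3: L[3]=2 C[2]=3 → dur=3, Σ=28 | A=compute:t2 B=load:t3 [compute-bound]
step 4: L[4]=7 C[3]=6 → dur=7, Σ=35 | A=load:t4 B=compute:t3 [load-bound]
step 5: C[4]=9 → dur=9, Σ=44 | A=compute:t4 B=idle [compute-only]

step 1: A=compute:t0 B=load:t1 [load-bound]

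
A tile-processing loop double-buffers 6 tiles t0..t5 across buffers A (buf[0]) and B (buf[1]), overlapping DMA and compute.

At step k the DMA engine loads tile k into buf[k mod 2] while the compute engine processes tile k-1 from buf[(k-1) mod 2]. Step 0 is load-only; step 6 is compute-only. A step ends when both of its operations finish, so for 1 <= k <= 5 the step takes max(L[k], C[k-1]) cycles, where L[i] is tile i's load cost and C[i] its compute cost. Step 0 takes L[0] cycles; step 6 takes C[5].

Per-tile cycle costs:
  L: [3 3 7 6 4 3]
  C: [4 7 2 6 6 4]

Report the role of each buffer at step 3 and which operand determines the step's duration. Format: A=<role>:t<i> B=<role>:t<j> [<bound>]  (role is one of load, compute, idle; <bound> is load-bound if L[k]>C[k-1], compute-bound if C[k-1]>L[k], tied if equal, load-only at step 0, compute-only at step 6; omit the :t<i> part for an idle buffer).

  0. 3=3c; end=3; A:t0 B:-
  1. max(3,4)=4c; end=7; A:t0 B:t1
  2. max(7,7)=7c; end=14; A:t2 B:t1
  3. max(6,2)=6c; end=20; A:t2 B:t3
  4. max(4,6)=6c; end=26; A:t4 B:t3
  5. max(3,6)=6c; end=32; A:t4 B:t5
  6. 4=4c; end=36; A:t4 B:t5

step 3: A=compute:t2 B=load:t3 [load-bound]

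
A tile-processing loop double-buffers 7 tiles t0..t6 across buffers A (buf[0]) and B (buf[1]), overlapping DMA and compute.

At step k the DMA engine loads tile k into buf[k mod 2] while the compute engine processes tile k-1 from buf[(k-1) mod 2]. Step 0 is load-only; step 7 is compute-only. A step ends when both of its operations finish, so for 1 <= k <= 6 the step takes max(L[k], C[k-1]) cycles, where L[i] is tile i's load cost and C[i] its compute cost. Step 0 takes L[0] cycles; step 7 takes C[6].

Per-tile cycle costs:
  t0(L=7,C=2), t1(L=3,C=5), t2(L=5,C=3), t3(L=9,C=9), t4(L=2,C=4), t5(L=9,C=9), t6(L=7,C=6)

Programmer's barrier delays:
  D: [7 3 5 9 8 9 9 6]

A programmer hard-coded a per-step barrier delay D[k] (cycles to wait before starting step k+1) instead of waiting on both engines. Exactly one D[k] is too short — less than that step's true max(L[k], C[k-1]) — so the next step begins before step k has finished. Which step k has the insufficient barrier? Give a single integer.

k=0 barrier L[0]=7→7c, D[0]=7 ok
k=1 barrier max(L[1]=3,C[0]=2)→3c, D[1]=3 ok
k=2 barrier max(L[2]=5,C[1]=5)→5c, D[2]=5 ok
k=3 barrier max(L[3]=9,C[2]=3)→9c, D[3]=9 ok
k=4 barrier max(L[4]=2,C[3]=9)→9c, D[4]=8 SHORT
k=5 barrier max(L[5]=9,C[4]=4)→9c, D[5]=9 ok
k=6 barrier max(L[6]=7,C[5]=9)→9c, D[6]=9 ok
k=7 barrier C[6]=6→6c, D[7]=6 ok

hazard at step 4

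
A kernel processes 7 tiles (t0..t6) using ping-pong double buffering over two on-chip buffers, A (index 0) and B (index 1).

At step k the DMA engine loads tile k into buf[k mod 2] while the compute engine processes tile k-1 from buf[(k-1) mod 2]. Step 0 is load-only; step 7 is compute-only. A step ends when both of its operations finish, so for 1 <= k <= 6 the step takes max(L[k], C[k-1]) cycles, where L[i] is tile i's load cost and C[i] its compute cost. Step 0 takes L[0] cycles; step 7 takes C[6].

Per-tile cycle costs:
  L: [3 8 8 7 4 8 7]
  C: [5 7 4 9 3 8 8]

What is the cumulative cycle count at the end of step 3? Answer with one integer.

end_cycle[3] = 26

[0] DMA t0→A (3c) ∥ CU idle ⇒ 3c, clock 3
[1] DMA t1→B (8c) ∥ CU A:t0 (5c) ⇒ 8c, clock 11
[2] DMA t2→A (8c) ∥ CU B:t1 (7c) ⇒ 8c, clock 19
[3] DMA t3→B (7c) ∥ CU A:t2 (4c) ⇒ 7c, clock 26
[4] DMA t4→A (4c) ∥ CU B:t3 (9c) ⇒ 9c, clock 35
[5] DMA t5→B (8c) ∥ CU A:t4 (3c) ⇒ 8c, clock 43
[6] DMA t6→A (7c) ∥ CU B:t5 (8c) ⇒ 8c, clock 51
[7] DMA idle ∥ CU A:t6 (8c) ⇒ 8c, clock 59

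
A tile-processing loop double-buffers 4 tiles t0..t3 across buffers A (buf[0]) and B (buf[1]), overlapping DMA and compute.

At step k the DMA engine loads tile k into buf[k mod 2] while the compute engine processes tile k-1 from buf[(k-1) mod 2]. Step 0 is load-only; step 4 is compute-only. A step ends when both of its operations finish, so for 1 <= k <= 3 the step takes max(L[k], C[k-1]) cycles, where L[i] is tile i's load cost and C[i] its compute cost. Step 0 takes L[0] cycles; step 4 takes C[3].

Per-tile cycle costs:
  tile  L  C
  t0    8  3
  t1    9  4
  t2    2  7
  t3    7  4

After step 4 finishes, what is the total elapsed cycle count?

end_cycle[4] = 32

step 0: L[0]=8 → dur=8, Σ=8 | A=load:t0 B=idle [load-only]
step 1: L[1]=9 C[0]=3 → dur=9, Σ=17 | A=compute:t0 B=load:t1 [load-bound]
step 2: L[2]=2 C[1]=4 → dur=4, Σ=21 | A=load:t2 B=compute:t1 [compute-bound]
step 3: L[3]=7 C[2]=7 → dur=7, Σ=28 | A=compute:t2 B=load:t3 [tied]
step 4: C[3]=4 → dur=4, Σ=32 | A=idle B=compute:t3 [compute-only]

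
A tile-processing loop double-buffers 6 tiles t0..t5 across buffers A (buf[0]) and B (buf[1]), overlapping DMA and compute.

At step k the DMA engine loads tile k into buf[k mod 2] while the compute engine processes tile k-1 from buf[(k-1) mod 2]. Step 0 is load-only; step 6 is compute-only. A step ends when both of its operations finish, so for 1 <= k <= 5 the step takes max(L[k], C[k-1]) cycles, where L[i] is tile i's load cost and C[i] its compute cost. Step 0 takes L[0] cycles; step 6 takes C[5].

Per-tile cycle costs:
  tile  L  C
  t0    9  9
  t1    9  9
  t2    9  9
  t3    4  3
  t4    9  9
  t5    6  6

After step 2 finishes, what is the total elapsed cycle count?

  0. 9=9c; end=9; A:t0 B:-
  1. max(9,9)=9c; end=18; A:t0 B:t1
  2. max(9,9)=9c; end=27; A:t2 B:t1
  3. max(4,9)=9c; end=36; A:t2 B:t3
  4. max(9,3)=9c; end=45; A:t4 B:t3
  5. max(6,9)=9c; end=54; A:t4 B:t5
  6. 6=6c; end=60; A:t4 B:t5

end_cycle[2] = 27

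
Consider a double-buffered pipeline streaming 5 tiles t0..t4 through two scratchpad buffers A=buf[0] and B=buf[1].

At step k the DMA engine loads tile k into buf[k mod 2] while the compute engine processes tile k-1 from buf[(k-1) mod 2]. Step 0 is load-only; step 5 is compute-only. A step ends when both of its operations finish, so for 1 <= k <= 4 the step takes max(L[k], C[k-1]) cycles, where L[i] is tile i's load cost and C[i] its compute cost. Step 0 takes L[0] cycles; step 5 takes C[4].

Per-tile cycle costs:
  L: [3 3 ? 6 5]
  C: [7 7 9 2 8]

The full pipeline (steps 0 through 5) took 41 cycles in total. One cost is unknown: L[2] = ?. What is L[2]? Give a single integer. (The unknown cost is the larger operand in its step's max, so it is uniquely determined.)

step 0: dur = L[0]=3 = 3
step 1: dur = max(L[1]=3, C[0]=7) = 7
step 2: dur = max(L[2]=?, C[1]=7) = L[2]  (unknown; binding)
step 3: dur = max(L[3]=6, C[2]=9) = 9
step 4: dur = max(L[4]=5, C[3]=2) = 5
step 5: dur = C[4]=8 = 8
sum of known step durations = 32
dur[2] = total - known = 41 - 32 = 9
L[2] is the binding max in step 2, so L[2] = dur[2] = 9

L[2] = 9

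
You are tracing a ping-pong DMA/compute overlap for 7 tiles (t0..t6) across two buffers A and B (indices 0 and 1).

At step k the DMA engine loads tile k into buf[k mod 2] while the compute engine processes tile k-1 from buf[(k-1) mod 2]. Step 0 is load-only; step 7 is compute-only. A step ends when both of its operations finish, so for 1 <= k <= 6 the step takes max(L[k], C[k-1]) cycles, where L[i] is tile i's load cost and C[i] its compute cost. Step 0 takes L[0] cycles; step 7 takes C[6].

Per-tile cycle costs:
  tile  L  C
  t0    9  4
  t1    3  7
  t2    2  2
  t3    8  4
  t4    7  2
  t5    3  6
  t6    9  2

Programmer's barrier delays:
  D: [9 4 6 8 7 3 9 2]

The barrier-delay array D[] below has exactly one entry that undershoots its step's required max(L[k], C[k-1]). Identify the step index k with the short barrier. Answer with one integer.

hazard at step 2

step 0: need L[0]=9 = 9; D[0]=9 ok
step 1: need max(L[1]=3,C[0]=4) = 4; D[1]=4 ok
step 2: need max(L[2]=2,C[1]=7) = 7; D[2]=6 SHORT
step 3: need max(L[3]=8,C[2]=2) = 8; D[3]=8 ok
step 4: need max(L[4]=7,C[3]=4) = 7; D[4]=7 ok
step 5: need max(L[5]=3,C[4]=2) = 3; D[5]=3 ok
step 6: need max(L[6]=9,C[5]=6) = 9; D[6]=9 ok
step 7: need C[6]=2 = 2; D[7]=2 ok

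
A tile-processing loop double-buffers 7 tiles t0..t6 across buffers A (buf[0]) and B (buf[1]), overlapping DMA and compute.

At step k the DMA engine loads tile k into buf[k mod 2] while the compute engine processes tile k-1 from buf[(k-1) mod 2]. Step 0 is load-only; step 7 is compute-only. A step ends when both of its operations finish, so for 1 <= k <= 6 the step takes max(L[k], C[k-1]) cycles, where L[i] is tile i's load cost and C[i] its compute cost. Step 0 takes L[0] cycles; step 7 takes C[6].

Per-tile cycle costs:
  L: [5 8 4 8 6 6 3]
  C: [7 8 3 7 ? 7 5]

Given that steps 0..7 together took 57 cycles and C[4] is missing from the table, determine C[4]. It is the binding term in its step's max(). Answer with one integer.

C[4] = 9

step 0 → dur = L[0]=5 = 5
step 1 → dur = max(L[1]=8, C[0]=7) = 8
step 2 → dur = max(L[2]=4, C[1]=8) = 8
step 3 → dur = max(L[3]=8, C[2]=3) = 8
step 4 → dur = max(L[4]=6, C[3]=7) = 7
step 5 → dur = max(L[5]=6, C[4]=?) = C[4]  (unknown; binding)
step 6 → dur = max(L[6]=3, C[5]=7) = 7
step 7 → dur = C[6]=5 = 5
sum of known step durations = 48
dur[5] = total - known = 57 - 48 = 9
C[4] is the binding max in step 5, so C[4] = dur[5] = 9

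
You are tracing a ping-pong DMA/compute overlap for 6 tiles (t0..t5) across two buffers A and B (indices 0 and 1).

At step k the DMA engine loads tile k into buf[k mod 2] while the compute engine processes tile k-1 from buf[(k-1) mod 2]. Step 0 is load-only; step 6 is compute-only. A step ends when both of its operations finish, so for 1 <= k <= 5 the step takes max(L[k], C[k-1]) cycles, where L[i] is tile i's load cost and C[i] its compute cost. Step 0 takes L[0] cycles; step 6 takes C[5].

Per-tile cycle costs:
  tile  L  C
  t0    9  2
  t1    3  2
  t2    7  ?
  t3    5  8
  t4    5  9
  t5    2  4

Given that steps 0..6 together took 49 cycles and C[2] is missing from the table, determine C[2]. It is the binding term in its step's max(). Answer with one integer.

C[2] = 9

step 0 → dur = L[0]=9 = 9
step 1 → dur = max(L[1]=3, C[0]=2) = 3
step 2 → dur = max(L[2]=7, C[1]=2) = 7
step 3 → dur = max(L[3]=5, C[2]=?) = C[2]  (unknown; binding)
step 4 → dur = max(L[4]=5, C[3]=8) = 8
step 5 → dur = max(L[5]=2, C[4]=9) = 9
step 6 → dur = C[5]=4 = 4
sum of known step durations = 40
dur[3] = total - known = 49 - 40 = 9
C[2] is the binding max in step 3, so C[2] = dur[3] = 9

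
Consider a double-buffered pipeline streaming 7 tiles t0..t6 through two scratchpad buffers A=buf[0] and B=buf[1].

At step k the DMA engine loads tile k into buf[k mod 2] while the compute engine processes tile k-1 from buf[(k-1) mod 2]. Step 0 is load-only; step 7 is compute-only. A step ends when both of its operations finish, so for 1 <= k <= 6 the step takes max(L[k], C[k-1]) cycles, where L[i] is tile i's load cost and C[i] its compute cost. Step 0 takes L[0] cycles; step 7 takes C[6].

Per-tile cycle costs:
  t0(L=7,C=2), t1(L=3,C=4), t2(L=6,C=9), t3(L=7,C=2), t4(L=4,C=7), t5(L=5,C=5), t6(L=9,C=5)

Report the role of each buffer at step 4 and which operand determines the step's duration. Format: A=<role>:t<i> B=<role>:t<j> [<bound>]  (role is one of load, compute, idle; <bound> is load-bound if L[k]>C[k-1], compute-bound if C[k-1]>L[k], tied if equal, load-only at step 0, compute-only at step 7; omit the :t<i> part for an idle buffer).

step 0: L[0]=7 → dur=7, Σ=7 | A=load:t0 B=idle [load-only]
step 1: L[1]=3 C[0]=2 → dur=3, Σ=10 | A=compute:t0 B=load:t1 [load-bound]
step 2: L[2]=6 C[1]=4 → dur=6, Σ=16 | A=load:t2 B=compute:t1 [load-bound]
step 3: L[3]=7 C[2]=9 → dur=9, Σ=25 | A=compute:t2 B=load:t3 [compute-bound]
step 4: L[4]=4 C[3]=2 → dur=4, Σ=29 | A=load:t4 B=compute:t3 [load-bound]
step 5: L[5]=5 C[4]=7 → dur=7, Σ=36 | A=compute:t4 B=load:t5 [compute-bound]
step 6: L[6]=9 C[5]=5 → dur=9, Σ=45 | A=load:t6 B=compute:t5 [load-bound]
step 7: C[6]=5 → dur=5, Σ=50 | A=compute:t6 B=idle [compute-only]

step 4: A=load:t4 B=compute:t3 [load-bound]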